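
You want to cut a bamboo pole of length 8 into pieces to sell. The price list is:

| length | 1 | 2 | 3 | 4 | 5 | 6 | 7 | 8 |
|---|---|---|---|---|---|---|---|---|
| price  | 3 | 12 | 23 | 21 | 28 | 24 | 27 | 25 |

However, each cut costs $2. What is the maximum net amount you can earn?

Build net[k] bottom-up: net[k] = max over allowed piece i of (p[i] + net[k−i]) − 2 per cut.
net[1] = 3
net[2] = 12
net[3] = 23
net[4] = 24  (first piece 1, then net[3]=23)
net[5] = 33  (first piece 2, then net[3]=23)
net[6] = 44  (first piece 3, then net[3]=23)
net[7] = 45  (first piece 1, then net[6]=44)
net[8] = 54  (first piece 2, then net[6]=44)
One optimal plan: pieces 3 + 3 + 2 (2 cuts) → $58 − $4 = $54.

54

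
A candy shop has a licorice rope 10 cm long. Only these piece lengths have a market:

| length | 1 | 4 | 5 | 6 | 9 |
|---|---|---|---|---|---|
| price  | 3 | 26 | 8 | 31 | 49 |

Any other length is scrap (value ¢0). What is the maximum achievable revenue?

Let r[k] be the best obtainable value from length k. For each k, try every first piece i and keep the best of price[i] + r[k−i].
r[1] = 3
r[2] = 6  (first piece 1, then r[1]=3)
r[3] = 9  (first piece 1, then r[2]=6)
r[4] = 26
r[5] = 29  (first piece 1, then r[4]=26)
r[6] = 32  (first piece 1, then r[5]=29)
r[7] = 35  (first piece 1, then r[6]=32)
r[8] = 52  (first piece 4, then r[4]=26)
r[9] = 55  (first piece 1, then r[8]=52)
r[10] = 58  (first piece 1, then r[9]=55)
One optimal cutting: 4 + 4 + 1 + 1 → ¢58.

58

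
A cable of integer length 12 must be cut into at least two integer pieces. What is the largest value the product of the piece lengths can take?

Let g[k] be the best product for length k (with at least one cut). For each first piece i, the rest contributes max(k−i, g[k−i]).
g[2] = 1·max(1,0) = 1·1 = 1
g[3] = 1·max(2,1) = 1·2 = 2
g[4] = 2·max(2,1) = 2·2 = 4
g[5] = 2·max(3,2) = 2·3 = 6
g[6] = 3·max(3,2) = 3·3 = 9
g[7] = 2·max(5,6) = 2·6 = 12
g[8] = 2·max(6,9) = 2·9 = 18
g[9] = 3·max(6,9) = 3·9 = 27
g[10] = 2·max(8,18) = 2·18 = 36
g[11] = 2·max(9,27) = 2·27 = 54
g[12] = 3·max(9,27) = 3·27 = 81
One optimal split: 3 + 3 + 3 + 3; product 3·3·3·3 = 81.

81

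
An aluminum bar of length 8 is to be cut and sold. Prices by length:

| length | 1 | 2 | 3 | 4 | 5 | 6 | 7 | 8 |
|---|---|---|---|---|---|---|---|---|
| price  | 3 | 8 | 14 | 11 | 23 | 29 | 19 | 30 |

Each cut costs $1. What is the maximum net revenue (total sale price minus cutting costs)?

36

Build r[k] bottom-up: r[k] = max over allowed piece i of (p[i] + r[k−i]) − 1 per cut.
r[1] = 3
r[2] = max(3+3-1, 8+0) = 8
r[3] = max(3+8-1, 8+3-1, 14+0) = 14
r[4] = max(3+14-1, 8+8-1, 14+3-1, 11+0) = 16
r[5] = max(3+16-1, 8+14-1, 14+8-1, 11+3-1, 23+0) = 23
r[6] = max(3+23-1, 8+16-1, 14+14-1, 11+8-1, 23+3-1, 29+0) = 29
r[7] = max(3+29-1, 8+23-1, 14+16-1, …, 29+3-1, 19+0) = 31
r[8] = max(3+31-1, 8+29-1, 14+23-1, …, 19+3-1, 30+0) = 36
One optimal plan: pieces 6 + 2 (1 cut) → $37 − $1 = $36.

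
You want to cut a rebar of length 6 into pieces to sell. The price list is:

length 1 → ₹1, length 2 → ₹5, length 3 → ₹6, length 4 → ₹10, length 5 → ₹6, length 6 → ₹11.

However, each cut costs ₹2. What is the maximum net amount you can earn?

Let net[k] be the best obtainable value from length k. For each k, try every first piece i and keep the best of price[i] + net[k−i] minus the 2 cut fee when i<k.
net[1] = 1
net[2] = 5
net[3] = 6
net[4] = 10
net[5] = 9  (first piece 1, then net[4]=10)
net[6] = 13  (first piece 2, then net[4]=10)
One optimal plan: pieces 4 + 2 (1 cut) → ₹15 − ₹2 = ₹13.

13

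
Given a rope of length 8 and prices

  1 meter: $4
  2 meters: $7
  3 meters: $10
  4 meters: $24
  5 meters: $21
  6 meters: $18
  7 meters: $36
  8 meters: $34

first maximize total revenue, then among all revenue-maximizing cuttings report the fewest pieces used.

Consider every possible first cut. r[k] is the best of p[i]+r[k−i] over all sellable i≤k.
r[1] = 4
r[2] = max(4+4, 7+0) = 8
r[3] = max(4+8, 7+4, 10+0) = 12
r[4] = max(4+12, 7+8, 10+4, 24+0) = 24
r[5] = max(4+24, 7+12, 10+8, 24+4, 21+0) = 28
r[6] = max(4+28, 7+24, 10+12, 24+8, 21+4, 18+0) = 32
r[7] = max(4+32, 7+28, 10+24, …, 18+4, 36+0) = 36
r[8] = max(4+36, 7+32, 10+28, …, 36+4, 34+0) = 48
Maximum revenue is $48.
Now minimize piece count subject to staying optimal: for each k, pieces[k] = 1 + min over i with p[i]+r[k−i]=r[k] of pieces[k−i].
pieces[5] = 2
pieces[6] = 3
pieces[7] = 1
pieces[8] = 2

2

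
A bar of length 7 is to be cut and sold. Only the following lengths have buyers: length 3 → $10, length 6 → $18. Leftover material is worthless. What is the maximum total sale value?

20

Consider every possible first cut. f[k] is the best of p[i]+f[k−i] over all sellable i≤k.
f[1] = 0
f[2] = 0
f[3] = 10
f[4] = 10
f[5] = 10
f[6] = max(10+10, 18+0) = 20
f[7] = max(10+10, 18+0) = 20
One optimal cutting: pieces 3 + 3 with 1 meter of scrap → $20.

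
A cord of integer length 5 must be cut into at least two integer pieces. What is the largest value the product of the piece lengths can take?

Let m[k] be the best product for length k (with at least one cut). For each first piece i, the rest contributes max(k−i, m[k−i]).
m[2] = 1·max(1,0) = 1·1 = 1
m[3] = max(1·2, 2·1) = 2
m[4] = max(1·3, 2·2, 3·1) = 4
m[5] = max(1·4, 2·3, 3·2, 4·1) = 6
One optimal split: 3 + 2; product 3·2 = 6.

6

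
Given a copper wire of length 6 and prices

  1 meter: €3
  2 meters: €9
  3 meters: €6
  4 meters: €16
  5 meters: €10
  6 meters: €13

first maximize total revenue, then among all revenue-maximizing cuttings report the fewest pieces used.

Build r[k] bottom-up: r[k] = max over allowed piece i of (p[i] + r[k−i]).
r[1] = 3
r[2] = max(3+3, 9+0) = 9
r[3] = max(3+9, 9+3, 6+0) = 12
r[4] = max(3+12, 9+9, 6+3, 16+0) = 18
r[5] = max(3+18, 9+12, 6+9, 16+3, 10+0) = 21
r[6] = max(3+21, 9+18, 6+12, 16+9, 10+3, 13+0) = 27
Maximum revenue is €27.
Now minimize piece count subject to staying optimal: for each k, pieces[k] = 1 + min over i with p[i]+r[k−i]=r[k] of pieces[k−i].
pieces[3] = 2
pieces[4] = 2
pieces[5] = 3
pieces[6] = 3

3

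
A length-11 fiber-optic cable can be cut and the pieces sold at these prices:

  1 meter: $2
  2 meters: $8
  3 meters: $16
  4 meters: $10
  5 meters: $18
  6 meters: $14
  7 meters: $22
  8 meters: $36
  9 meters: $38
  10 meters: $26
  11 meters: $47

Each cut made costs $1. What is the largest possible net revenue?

Build r[k] bottom-up: r[k] = max over allowed piece i of (p[i] + r[k−i]) − 1 per cut.
r[1] = 2
r[2] = 8
r[3] = 16
r[4] = 17  (first piece 1, then r[3]=16)
r[5] = 23  (first piece 2, then r[3]=16)
r[6] = 31  (first piece 3, then r[3]=16)
r[7] = 32  (first piece 1, then r[6]=31)
r[8] = 38  (first piece 2, then r[6]=31)
r[9] = 46  (first piece 3, then r[6]=31)
r[10] = 47  (first piece 1, then r[9]=46)
r[11] = 53  (first piece 2, then r[9]=46)
One optimal plan: pieces 3 + 3 + 3 + 2 (3 cuts) → $56 − $3 = $53.

53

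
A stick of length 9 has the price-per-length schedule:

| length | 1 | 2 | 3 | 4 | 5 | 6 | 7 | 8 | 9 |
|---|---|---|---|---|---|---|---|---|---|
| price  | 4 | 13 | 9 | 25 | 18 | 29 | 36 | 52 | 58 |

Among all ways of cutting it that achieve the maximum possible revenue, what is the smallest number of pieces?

Consider every possible first cut. r[k] is the best of p[i]+r[k−i] over all sellable i≤k.
r[1] = 4
r[2] = max(4+4, 13+0) = 13
r[3] = max(4+13, 13+4, 9+0) = 17
r[4] = max(4+17, 13+13, 9+4, 25+0) = 26
r[5] = max(4+26, 13+17, 9+13, 25+4, 18+0) = 30
r[6] = max(4+30, 13+26, 9+17, 25+13, 18+4, 29+0) = 39
r[7] = max(4+39, 13+30, 9+26, …, 29+4, 36+0) = 43
r[8] = max(4+43, 13+39, 9+30, …, 36+4, 52+0) = 52
r[9] = max(4+52, 13+43, 9+39, …, 52+4, 58+0) = 58
Maximum revenue is $58.
Now minimize piece count subject to staying optimal: for each k, pieces[k] = 1 + min over i with p[i]+r[k−i]=r[k] of pieces[k−i].
pieces[6] = 3
pieces[7] = 4
pieces[8] = 1
pieces[9] = 1

1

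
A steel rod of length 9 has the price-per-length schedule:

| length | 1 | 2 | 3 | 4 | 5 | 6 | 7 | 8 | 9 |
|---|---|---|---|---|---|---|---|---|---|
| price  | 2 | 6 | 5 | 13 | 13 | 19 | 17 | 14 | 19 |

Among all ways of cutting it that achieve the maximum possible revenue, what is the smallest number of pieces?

Consider every possible first cut. r[k] is the best of p[i]+r[k−i] over all sellable i≤k.
r[1] = 2
r[2] = max(2+2, 6+0) = 6
r[3] = max(2+6, 6+2, 5+0) = 8
r[4] = max(2+8, 6+6, 5+2, 13+0) = 13
r[5] = max(2+13, 6+8, 5+6, 13+2, 13+0) = 15
r[6] = max(2+15, 6+13, 5+8, 13+6, 13+2, 19+0) = 19
r[7] = max(2+19, 6+15, 5+13, …, 19+2, 17+0) = 21
r[8] = max(2+21, 6+19, 5+15, …, 17+2, 14+0) = 26
r[9] = max(2+26, 6+21, 5+19, …, 14+2, 19+0) = 28
Maximum revenue is $28.
Now minimize piece count subject to staying optimal: for each k, pieces[k] = 1 + min over i with p[i]+r[k−i]=r[k] of pieces[k−i].
pieces[6] = 1
pieces[7] = 2
pieces[8] = 2
pieces[9] = 3

3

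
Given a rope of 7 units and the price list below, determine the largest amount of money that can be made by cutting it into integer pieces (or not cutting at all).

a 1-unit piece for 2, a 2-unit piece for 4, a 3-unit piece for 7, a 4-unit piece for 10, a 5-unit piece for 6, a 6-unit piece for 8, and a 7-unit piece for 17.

Build R[k] bottom-up: R[k] = max over allowed piece i of (p[i] + R[k−i]).
R[1] = 2
R[2] = 4  (first piece 1, then R[1]=2)
R[3] = 7
R[4] = 10
R[5] = 12  (first piece 1, then R[4]=10)
R[6] = 14  (first piece 1, then R[5]=12)
R[7] = 17  (first piece 3, then R[4]=10)
One optimal cutting: 4 + 3 → 10 + 7 = 17.

17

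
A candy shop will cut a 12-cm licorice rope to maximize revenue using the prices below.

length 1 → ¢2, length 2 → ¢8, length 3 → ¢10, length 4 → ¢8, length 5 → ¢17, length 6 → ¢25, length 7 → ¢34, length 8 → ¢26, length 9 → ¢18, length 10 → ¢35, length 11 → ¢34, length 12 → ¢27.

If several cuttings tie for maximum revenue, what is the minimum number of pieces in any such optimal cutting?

Consider every possible first cut. r[k] is the best of p[i]+r[k−i] over all sellable i≤k.
r[1] = 2
r[2] = 8
r[3] = 10  (first piece 1, then r[2]=8)
r[4] = 16  (first piece 2, then r[2]=8)
r[5] = 18  (first piece 1, then r[4]=16)
r[6] = 25
r[7] = 34
r[8] = 36  (first piece 1, then r[7]=34)
r[9] = 42  (first piece 2, then r[7]=34)
r[10] = 44  (first piece 1, then r[9]=42)
r[11] = 50  (first piece 2, then r[9]=42)
r[12] = 52  (first piece 1, then r[11]=50)
Maximum revenue is ¢52.
Now minimize piece count subject to staying optimal: for each k, pieces[k] = 1 + min over i with p[i]+r[k−i]=r[k] of pieces[k−i].
pieces[9] = 2
pieces[10] = 2
pieces[11] = 3
pieces[12] = 3

3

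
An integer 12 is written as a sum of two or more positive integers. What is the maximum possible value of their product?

81

Fill m[k] for k=2..12: at each k try every first piece i and multiply by the better of (k−i) uncut or m[k−i].
Small cases: m[2]=1, m[3]=2, m[4]=4, m[5]=6, m[6]=9.
m[7] = 2·max(5,6) = 2·6 = 12
m[8] = 2·max(6,9) = 2·9 = 18
m[9] = 3·max(6,9) = 3·9 = 27
m[10] = 2·max(8,18) = 2·18 = 36
m[11] = 2·max(9,27) = 2·27 = 54
m[12] = 3·max(9,27) = 3·27 = 81
One optimal split: 3 + 3 + 3 + 3; product 3·3·3·3 = 81.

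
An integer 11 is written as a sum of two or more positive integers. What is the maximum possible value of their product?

54

Define prod[k] = max over 1≤i<k of i · max(k−i, prod[k−i]); the inner max lets the remainder stay uncut if that's better.
prod[2] = 1×max(1,0) = 1×1 = 1
prod[3] = max(1×2, 2×1) = 2
prod[4] = max(1×3, 2×2, 3×1) = 4
prod[5] = max(1×4, 2×3, 3×2, 4×1) = 6
prod[6] = max(1×6, 2×4, 3×3, 4×2, 5×1) = 9
prod[7] = max(1×9, 2×6, 3×4, 4×3, 5×2, 6×1) = 12
prod[8] = max(1×12, 2×9, 3×6, …, 6×2, 7×1) = 18
prod[9] = max(1×18, 2×12, 3×9, …, 7×2, 8×1) = 27
prod[10] = max(1×27, 2×18, 3×12, …, 8×2, 9×1) = 36
prod[11] = max(1×36, 2×27, 3×18, …, 9×2, 10×1) = 54
One optimal split: 3 + 3 + 3 + 2; product 3×3×3×2 = 54.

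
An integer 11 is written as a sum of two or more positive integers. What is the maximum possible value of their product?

54

Fill m[k] for k=2..11: at each k try every first piece i and multiply by the better of (k−i) uncut or m[k−i].
m[2] = 1·max(1,0) = 1·1 = 1
m[3] = max(1·2, 2·1) = 2
m[4] = max(1·3, 2·2, 3·1) = 4
m[5] = max(1·4, 2·3, 3·2, 4·1) = 6
m[6] = max(1·6, 2·4, 3·3, 4·2, 5·1) = 9
m[7] = max(1·9, 2·6, 3·4, 4·3, 5·2, 6·1) = 12
m[8] = max(1·12, 2·9, 3·6, …, 6·2, 7·1) = 18
m[9] = max(1·18, 2·12, 3·9, …, 7·2, 8·1) = 27
m[10] = max(1·27, 2·18, 3·12, …, 8·2, 9·1) = 36
m[11] = max(1·36, 2·27, 3·18, …, 9·2, 10·1) = 54
One optimal split: 3 + 3 + 3 + 2; product 3·3·3·2 = 54.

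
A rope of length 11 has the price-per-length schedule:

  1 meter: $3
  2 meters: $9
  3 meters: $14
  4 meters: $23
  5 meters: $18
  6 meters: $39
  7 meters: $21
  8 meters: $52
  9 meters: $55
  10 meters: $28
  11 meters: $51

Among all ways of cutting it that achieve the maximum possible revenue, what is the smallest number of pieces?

2

Build r[k] bottom-up: r[k] = max over allowed piece i of (p[i] + r[k−i]).
r[1] = 3
r[2] = max(3+3, 9+0) = 9
r[3] = max(3+9, 9+3, 14+0) = 14
r[4] = max(3+14, 9+9, 14+3, 23+0) = 23
r[5] = max(3+23, 9+14, 14+9, 23+3, 18+0) = 26
r[6] = max(3+26, 9+23, 14+14, 23+9, 18+3, 39+0) = 39
r[7] = max(3+39, 9+26, 14+23, …, 39+3, 21+0) = 42
r[8] = max(3+42, 9+39, 14+26, …, 21+3, 52+0) = 52
r[9] = max(3+52, 9+42, 14+39, …, 52+3, 55+0) = 55
r[10] = max(3+55, 9+52, 14+42, …, 55+3, 28+0) = 62
r[11] = max(3+62, 9+55, 14+52, …, 28+3, 51+0) = 66
Maximum revenue is $66.
Now minimize piece count subject to staying optimal: for each k, pieces[k] = 1 + min over i with p[i]+r[k−i]=r[k] of pieces[k−i].
pieces[8] = 1
pieces[9] = 1
pieces[10] = 2
pieces[11] = 2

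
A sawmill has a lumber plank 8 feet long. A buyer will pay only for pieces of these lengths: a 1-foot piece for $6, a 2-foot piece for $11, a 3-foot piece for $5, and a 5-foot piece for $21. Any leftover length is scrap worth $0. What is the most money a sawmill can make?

48

Consider every possible first cut. best[k] is the best of p[i]+best[k−i] over all sellable i≤k.
best[1] = 6
best[2] = 12  (first piece 1, then best[1]=6)
best[3] = 18  (first piece 1, then best[2]=12)
best[4] = 24  (first piece 1, then best[3]=18)
best[5] = 30  (first piece 1, then best[4]=24)
best[6] = 36  (first piece 1, then best[5]=30)
best[7] = 42  (first piece 1, then best[6]=36)
best[8] = 48  (first piece 1, then best[7]=42)
One optimal cutting: 1 + 1 + 1 + 1 + 1 + 1 + 1 + 1 → $48.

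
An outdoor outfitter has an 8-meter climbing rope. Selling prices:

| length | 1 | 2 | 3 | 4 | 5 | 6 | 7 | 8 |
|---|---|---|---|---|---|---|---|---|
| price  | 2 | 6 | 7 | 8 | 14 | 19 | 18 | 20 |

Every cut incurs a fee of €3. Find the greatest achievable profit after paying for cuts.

Consider every possible first cut. net[k] is the best of p[i]+net[k−i] over all sellable i≤k, charging 3 whenever i<k.
net[1] = 2
net[2] = max(2+2-3, 6+0) = 6
net[3] = max(2+6-3, 6+2-3, 7+0) = 7
net[4] = max(2+7-3, 6+6-3, 7+2-3, 8+0) = 9
net[5] = max(2+9-3, 6+7-3, 7+6-3, 8+2-3, 14+0) = 14
net[6] = max(2+14-3, 6+9-3, 7+7-3, 8+6-3, 14+2-3, 19+0) = 19
net[7] = max(2+19-3, 6+14-3, 7+9-3, …, 19+2-3, 18+0) = 18
net[8] = max(2+18-3, 6+19-3, 7+14-3, …, 18+2-3, 20+0) = 22
One optimal plan: pieces 6 + 2 (1 cut) → €25 − €3 = €22.

22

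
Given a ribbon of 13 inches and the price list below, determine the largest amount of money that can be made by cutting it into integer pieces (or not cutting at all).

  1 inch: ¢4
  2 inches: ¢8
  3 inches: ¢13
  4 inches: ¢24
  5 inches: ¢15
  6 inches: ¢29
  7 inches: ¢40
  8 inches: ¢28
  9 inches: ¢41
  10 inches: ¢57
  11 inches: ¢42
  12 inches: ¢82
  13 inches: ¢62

86

Consider every possible first cut. best[k] is the best of p[i]+best[k−i] over all sellable i≤k.
best[1] = 4
best[2] = max(4+4, 8+0) = 8
best[3] = max(4+8, 8+4, 13+0) = 13
best[4] = max(4+13, 8+8, 13+4, 24+0) = 24
best[5] = max(4+24, 8+13, 13+8, 24+4, 15+0) = 28
best[6] = max(4+28, 8+24, 13+13, 24+8, 15+4, 29+0) = 32
best[7] = max(4+32, 8+28, 13+24, …, 29+4, 40+0) = 40
best[8] = max(4+40, 8+32, 13+28, …, 40+4, 28+0) = 48
best[9] = max(4+48, 8+40, 13+32, …, 28+4, 41+0) = 52
best[10] = max(4+52, 8+48, 13+40, …, 41+4, 57+0) = 57
best[11] = max(4+57, 8+52, 13+48, …, 57+4, 42+0) = 64
best[12] = max(4+64, 8+57, 13+52, …, 42+4, 82+0) = 82
best[13] = max(4+82, 8+64, 13+57, …, 82+4, 62+0) = 86
One optimal cutting: 12 + 1 → ¢82 + ¢4 = ¢86.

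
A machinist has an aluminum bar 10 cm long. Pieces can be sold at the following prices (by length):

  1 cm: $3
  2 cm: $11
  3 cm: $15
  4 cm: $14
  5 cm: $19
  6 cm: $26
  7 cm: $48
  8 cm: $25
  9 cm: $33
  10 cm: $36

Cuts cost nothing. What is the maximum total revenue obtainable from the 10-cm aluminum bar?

63

Let R[k] be the best obtainable value from length k. For each k, try every first piece i and keep the best of price[i] + R[k−i].
R[1] = 3
R[2] = 11
R[3] = 15
R[4] = 22  (first piece 2, then R[2]=11)
R[5] = 26  (first piece 2, then R[3]=15)
R[6] = 33  (first piece 2, then R[4]=22)
R[7] = 48
R[8] = 51  (first piece 1, then R[7]=48)
R[9] = 59  (first piece 2, then R[7]=48)
R[10] = 63  (first piece 3, then R[7]=48)
One optimal cutting: 7 + 3 → $48 + $15 = $63.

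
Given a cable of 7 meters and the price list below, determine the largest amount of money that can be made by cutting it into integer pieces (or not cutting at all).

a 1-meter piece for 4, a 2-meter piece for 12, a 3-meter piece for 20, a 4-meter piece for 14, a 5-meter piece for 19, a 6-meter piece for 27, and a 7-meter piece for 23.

44

Let r[k] be the best obtainable value from length k. For each k, try every first piece i and keep the best of price[i] + r[k−i].
r[1] = 4
r[2] = max(4+4, 12+0) = 12
r[3] = max(4+12, 12+4, 20+0) = 20
r[4] = max(4+20, 12+12, 20+4, 14+0) = 24
r[5] = max(4+24, 12+20, 20+12, 14+4, 19+0) = 32
r[6] = max(4+32, 12+24, 20+20, 14+12, 19+4, 27+0) = 40
r[7] = max(4+40, 12+32, 20+24, …, 27+4, 23+0) = 44
One optimal cutting: 3 + 3 + 1 → 20 + 20 + 4 = 44.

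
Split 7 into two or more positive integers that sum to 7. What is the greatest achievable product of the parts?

12

Define g[k] = max over 1≤i<k of i · max(k−i, g[k−i]); the inner max lets the remainder stay uncut if that's better.
g[2] = 1*max(1,0) = 1*1 = 1
g[3] = 1*max(2,1) = 1*2 = 2
g[4] = 2*max(2,1) = 2*2 = 4
g[5] = 2*max(3,2) = 2*3 = 6
g[6] = 3*max(3,2) = 3*3 = 9
g[7] = 2*max(5,6) = 2*6 = 12
One optimal split: 3 + 2 + 2; product 3*2*2 = 12.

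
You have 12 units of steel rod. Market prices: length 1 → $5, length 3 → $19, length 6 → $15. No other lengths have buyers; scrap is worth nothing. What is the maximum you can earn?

Consider every possible first cut. f[k] is the best of p[i]+f[k−i] over all sellable i≤k.
f[1] = 5
f[2] = 10  (first piece 1, then f[1]=5)
f[3] = max(5+10, 19+0) = 19
f[4] = max(5+19, 19+5) = 24
f[5] = max(5+24, 19+10) = 29
f[6] = max(5+29, 19+19, 15+0) = 38
f[7] = max(5+38, 19+24, 15+5) = 43
f[8] = max(5+43, 19+29, 15+10) = 48
f[9] = max(5+48, 19+38, 15+19) = 57
f[10] = max(5+57, 19+43, 15+24) = 62
f[11] = max(5+62, 19+48, 15+29) = 67
f[12] = max(5+67, 19+57, 15+38) = 76
One optimal cutting: 3 + 3 + 3 + 3 → $76.

76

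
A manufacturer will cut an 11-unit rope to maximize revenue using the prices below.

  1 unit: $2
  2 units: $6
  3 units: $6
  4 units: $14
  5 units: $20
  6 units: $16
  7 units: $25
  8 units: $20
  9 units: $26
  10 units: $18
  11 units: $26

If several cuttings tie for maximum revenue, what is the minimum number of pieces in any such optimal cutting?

3

Consider every possible first cut. r[k] is the best of p[i]+r[k−i] over all sellable i≤k.
r[1] = 2
r[2] = 6
r[3] = 8  (first piece 1, then r[2]=6)
r[4] = 14
r[5] = 20
r[6] = 22  (first piece 1, then r[5]=20)
r[7] = 26  (first piece 2, then r[5]=20)
r[8] = 28  (first piece 1, then r[7]=26)
r[9] = 34  (first piece 4, then r[5]=20)
r[10] = 40  (first piece 5, then r[5]=20)
r[11] = 42  (first piece 1, then r[10]=40)
Maximum revenue is $42.
Now minimize piece count subject to staying optimal: for each k, pieces[k] = 1 + min over i with p[i]+r[k−i]=r[k] of pieces[k−i].
pieces[8] = 2
pieces[9] = 2
pieces[10] = 2
pieces[11] = 3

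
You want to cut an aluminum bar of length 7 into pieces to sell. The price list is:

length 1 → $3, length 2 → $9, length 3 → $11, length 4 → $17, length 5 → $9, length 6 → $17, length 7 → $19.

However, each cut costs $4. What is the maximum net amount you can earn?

Build r[k] bottom-up: r[k] = max over allowed piece i of (p[i] + r[k−i]) − 4 per cut.
r[1] = 3
r[2] = max(3+3-4, 9+0) = 9
r[3] = max(3+9-4, 9+3-4, 11+0) = 11
r[4] = max(3+11-4, 9+9-4, 11+3-4, 17+0) = 17
r[5] = max(3+17-4, 9+11-4, 11+9-4, 17+3-4, 9+0) = 16
r[6] = max(3+16-4, 9+17-4, 11+11-4, 17+9-4, 9+3-4, 17+0) = 22
r[7] = max(3+22-4, 9+16-4, 11+17-4, …, 17+3-4, 19+0) = 24
One optimal plan: pieces 4 + 3 (1 cut) → $28 − $4 = $24.

24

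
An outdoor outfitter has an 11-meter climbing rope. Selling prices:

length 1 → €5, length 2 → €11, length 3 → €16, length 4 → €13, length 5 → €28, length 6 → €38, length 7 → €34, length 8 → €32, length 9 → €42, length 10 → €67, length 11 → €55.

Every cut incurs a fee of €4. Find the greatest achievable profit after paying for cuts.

Let r[k] be the best obtainable value from length k. For each k, try every first piece i and keep the best of price[i] + r[k−i] minus the 4 cut fee when i<k.
r[1] = 5
r[2] = 11
r[3] = 16
r[4] = 18  (first piece 2, then r[2]=11)
r[5] = 28
r[6] = 38
r[7] = 39  (first piece 1, then r[6]=38)
r[8] = 45  (first piece 2, then r[6]=38)
r[9] = 50  (first piece 3, then r[6]=38)
r[10] = 67
r[11] = 68  (first piece 1, then r[10]=67)
One optimal plan: pieces 10 + 1 (1 cut) → €72 − €4 = €68.

68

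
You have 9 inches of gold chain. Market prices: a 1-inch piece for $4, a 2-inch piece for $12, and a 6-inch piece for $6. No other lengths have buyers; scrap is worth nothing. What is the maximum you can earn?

Build f[k] bottom-up: f[k] = max over allowed piece i of (p[i] + f[k−i]).
f[1] = 4
f[2] = max(4+4, 12+0) = 12
f[3] = max(4+12, 12+4) = 16
f[4] = max(4+16, 12+12) = 24
f[5] = max(4+24, 12+16) = 28
f[6] = max(4+28, 12+24, 6+0) = 36
f[7] = max(4+36, 12+28, 6+4) = 40
f[8] = max(4+40, 12+36, 6+12) = 48
f[9] = max(4+48, 12+40, 6+16) = 52
One optimal cutting: 2 + 2 + 2 + 2 + 1 → $52.

52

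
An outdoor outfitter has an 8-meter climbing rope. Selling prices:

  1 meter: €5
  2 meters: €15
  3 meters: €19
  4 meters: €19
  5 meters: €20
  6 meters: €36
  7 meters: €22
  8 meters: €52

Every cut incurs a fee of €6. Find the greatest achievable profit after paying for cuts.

Let r[k] be the best obtainable value from length k. For each k, try every first piece i and keep the best of price[i] + r[k−i] minus the 6 cut fee when i<k.
r[1] = 5
r[2] = 15
r[3] = 19
r[4] = 24  (first piece 2, then r[2]=15)
r[5] = 28  (first piece 2, then r[3]=19)
r[6] = 36
r[7] = 37  (first piece 2, then r[5]=28)
r[8] = 52
Best is to make no cuts and sell whole for €52.

52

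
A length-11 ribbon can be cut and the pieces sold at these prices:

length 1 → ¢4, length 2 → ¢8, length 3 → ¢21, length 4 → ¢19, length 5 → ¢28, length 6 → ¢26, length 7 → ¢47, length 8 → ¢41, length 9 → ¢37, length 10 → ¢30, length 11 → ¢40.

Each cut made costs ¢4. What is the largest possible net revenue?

Build net[k] bottom-up: net[k] = max over allowed piece i of (p[i] + net[k−i]) − 4 per cut.
net[1] = 4
net[2] = 8
net[3] = 21
net[4] = 21  (first piece 1, then net[3]=21)
net[5] = 28
net[6] = 38  (first piece 3, then net[3]=21)
net[7] = 47
net[8] = 47  (first piece 1, then net[7]=47)
net[9] = 55  (first piece 3, then net[6]=38)
net[10] = 64  (first piece 3, then net[7]=47)
net[11] = 64  (first piece 1, then net[10]=64)
One optimal plan: pieces 7 + 3 + 1 (2 cuts) → ¢72 − ¢8 = ¢64.

64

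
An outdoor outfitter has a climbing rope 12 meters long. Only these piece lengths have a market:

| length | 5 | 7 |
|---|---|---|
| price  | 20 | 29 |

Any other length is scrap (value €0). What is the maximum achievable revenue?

49

Let f[k] be the best obtainable value from length k. For each k, try every first piece i and keep the best of price[i] + f[k−i].
f[1] = 0
f[2] = 0
f[3] = 0
f[4] = 0
f[5] = 20
f[6] = 20
f[7] = 29
f[8] = 29
f[9] = 29
f[10] = 40  (first piece 5, then f[5]=20)
f[11] = 40
f[12] = 49  (first piece 5, then f[7]=29)
One optimal cutting: 7 + 5 → €49.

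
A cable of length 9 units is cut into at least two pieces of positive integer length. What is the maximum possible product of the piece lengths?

Define prod[k] = max over 1≤i<k of i · max(k−i, prod[k−i]); the inner max lets the remainder stay uncut if that's better.
prod[2] = 1*max(1,0) = 1*1 = 1
prod[3] = 1*max(2,1) = 1*2 = 2
prod[4] = 2*max(2,1) = 2*2 = 4
prod[5] = 2*max(3,2) = 2*3 = 6
prod[6] = 3*max(3,2) = 3*3 = 9
prod[7] = 2*max(5,6) = 2*6 = 12
prod[8] = 2*max(6,9) = 2*9 = 18
prod[9] = 3*max(6,9) = 3*9 = 27
One optimal split: 3 + 3 + 3; product 3*3*3 = 27.

27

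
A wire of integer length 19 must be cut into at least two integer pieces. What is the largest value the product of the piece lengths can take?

972

Let prod[k] be the best product for length k (with at least one cut). For each first piece i, the rest contributes max(k−i, prod[k−i]).
prod[2] = 1*max(1,0) = 1*1 = 1
prod[3] = max(1*2, 2*1) = 2
prod[4] = max(1*3, 2*2, 3*1) = 4
prod[5] = max(1*4, 2*3, 3*2, 4*1) = 6
prod[6] = max(1*6, 2*4, 3*3, 4*2, 5*1) = 9
prod[7] = max(1*9, 2*6, 3*4, 4*3, 5*2, 6*1) = 12
prod[8] = max(1*12, 2*9, 3*6, …, 6*2, 7*1) = 18
prod[9] = max(1*18, 2*12, 3*9, …, 7*2, 8*1) = 27
prod[10] = max(1*27, 2*18, 3*12, …, 8*2, 9*1) = 36
prod[11] = max(1*36, 2*27, 3*18, …, 9*2, 10*1) = 54
prod[12] = max(1*54, 2*36, 3*27, …, 10*2, 11*1) = 81
prod[13] = max(1*81, 2*54, 3*36, …, 11*2, 12*1) = 108
prod[14] = max(1*108, 2*81, 3*54, …, 12*2, 13*1) = 162
prod[15] = max(1*162, 2*108, 3*81, …, 13*2, 14*1) = 243
prod[16] = max(1*243, 2*162, 3*108, …, 14*2, 15*1) = 324
prod[17] = max(1*324, 2*243, 3*162, …, 15*2, 16*1) = 486
prod[18] = max(1*486, 2*324, 3*243, …, 16*2, 17*1) = 729
prod[19] = max(1*729, 2*486, 3*324, …, 17*2, 18*1) = 972
One optimal split: 3 + 3 + 3 + 3 + 3 + 2 + 2; product 3*3*3*3*3*2*2 = 972.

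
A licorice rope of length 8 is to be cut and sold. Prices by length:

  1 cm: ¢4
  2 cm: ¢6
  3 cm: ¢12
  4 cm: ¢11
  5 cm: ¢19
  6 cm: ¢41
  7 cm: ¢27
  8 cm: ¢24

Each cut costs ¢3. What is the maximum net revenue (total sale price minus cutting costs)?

44

Consider every possible first cut. r[k] is the best of p[i]+r[k−i] over all sellable i≤k, charging 3 whenever i<k.
r[1] = 4
r[2] = 6
r[3] = 12
r[4] = 13  (first piece 1, then r[3]=12)
r[5] = 19
r[6] = 41
r[7] = 42  (first piece 1, then r[6]=41)
r[8] = 44  (first piece 2, then r[6]=41)
One optimal plan: pieces 6 + 2 (1 cut) → ¢47 − ¢3 = ¢44.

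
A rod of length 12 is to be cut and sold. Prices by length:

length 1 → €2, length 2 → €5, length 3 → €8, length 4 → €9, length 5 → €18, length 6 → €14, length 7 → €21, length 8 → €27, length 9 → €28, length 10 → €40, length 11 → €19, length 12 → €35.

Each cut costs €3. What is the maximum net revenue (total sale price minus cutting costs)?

42

Let net[k] be the best obtainable value from length k. For each k, try every first piece i and keep the best of price[i] + net[k−i] minus the 3 cut fee when i<k.
net[1] = 2
net[2] = max(2+2-3, 5+0) = 5
net[3] = max(2+5-3, 5+2-3, 8+0) = 8
net[4] = max(2+8-3, 5+5-3, 8+2-3, 9+0) = 9
net[5] = max(2+9-3, 5+8-3, 8+5-3, 9+2-3, 18+0) = 18
net[6] = max(2+18-3, 5+9-3, 8+8-3, 9+5-3, 18+2-3, 14+0) = 17
net[7] = max(2+17-3, 5+18-3, 8+9-3, …, 14+2-3, 21+0) = 21
net[8] = max(2+21-3, 5+17-3, 8+18-3, …, 21+2-3, 27+0) = 27
net[9] = max(2+27-3, 5+21-3, 8+17-3, …, 27+2-3, 28+0) = 28
net[10] = max(2+28-3, 5+27-3, 8+21-3, …, 28+2-3, 40+0) = 40
net[11] = max(2+40-3, 5+28-3, 8+27-3, …, 40+2-3, 19+0) = 39
net[12] = max(2+39-3, 5+40-3, 8+28-3, …, 19+2-3, 35+0) = 42
One optimal plan: pieces 10 + 2 (1 cut) → €45 − €3 = €42.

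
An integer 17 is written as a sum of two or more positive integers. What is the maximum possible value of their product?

Define f[k] = max over 1≤i<k of i · max(k−i, f[k−i]); the inner max lets the remainder stay uncut if that's better.
f[2] = 1·max(1,0) = 1·1 = 1
f[3] = max(1·2, 2·1) = 2
f[4] = max(1·3, 2·2, 3·1) = 4
f[5] = max(1·4, 2·3, 3·2, 4·1) = 6
f[6] = max(1·6, 2·4, 3·3, 4·2, 5·1) = 9
f[7] = max(1·9, 2·6, 3·4, 4·3, 5·2, 6·1) = 12
f[8] = max(1·12, 2·9, 3·6, …, 6·2, 7·1) = 18
f[9] = max(1·18, 2·12, 3·9, …, 7·2, 8·1) = 27
f[10] = max(1·27, 2·18, 3·12, …, 8·2, 9·1) = 36
f[11] = max(1·36, 2·27, 3·18, …, 9·2, 10·1) = 54
f[12] = max(1·54, 2·36, 3·27, …, 10·2, 11·1) = 81
f[13] = max(1·81, 2·54, 3·36, …, 11·2, 12·1) = 108
f[14] = max(1·108, 2·81, 3·54, …, 12·2, 13·1) = 162
f[15] = max(1·162, 2·108, 3·81, …, 13·2, 14·1) = 243
f[16] = max(1·243, 2·162, 3·108, …, 14·2, 15·1) = 324
f[17] = max(1·324, 2·243, 3·162, …, 15·2, 16·1) = 486
One optimal split: 3 + 3 + 3 + 3 + 3 + 2; product 3·3·3·3·3·2 = 486.

486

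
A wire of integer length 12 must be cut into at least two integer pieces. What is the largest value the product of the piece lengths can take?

Let f[k] be the best product for length k (with at least one cut). For each first piece i, the rest contributes max(k−i, f[k−i]).
f[2] = 1·max(1,0) = 1·1 = 1
f[3] = 1·max(2,1) = 1·2 = 2
f[4] = 2·max(2,1) = 2·2 = 4
f[5] = 2·max(3,2) = 2·3 = 6
f[6] = 3·max(3,2) = 3·3 = 9
f[7] = 2·max(5,6) = 2·6 = 12
f[8] = 2·max(6,9) = 2·9 = 18
f[9] = 3·max(6,9) = 3·9 = 27
f[10] = 2·max(8,18) = 2·18 = 36
f[11] = 2·max(9,27) = 2·27 = 54
f[12] = 3·max(9,27) = 3·27 = 81
One optimal split: 3 + 3 + 3 + 3; product 3·3·3·3 = 81.

81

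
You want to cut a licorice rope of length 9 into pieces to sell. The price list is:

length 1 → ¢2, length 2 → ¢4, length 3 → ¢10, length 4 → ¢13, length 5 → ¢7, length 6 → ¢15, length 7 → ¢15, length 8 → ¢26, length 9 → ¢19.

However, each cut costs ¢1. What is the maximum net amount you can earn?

28

Let v[k] be the best obtainable value from length k. For each k, try every first piece i and keep the best of price[i] + v[k−i] minus the 1 cut fee when i<k.
v[1] = 2
v[2] = 4
v[3] = 10
v[4] = 13
v[5] = 14  (first piece 1, then v[4]=13)
v[6] = 19  (first piece 3, then v[3]=10)
v[7] = 22  (first piece 3, then v[4]=13)
v[8] = 26
v[9] = 28  (first piece 3, then v[6]=19)
One optimal plan: pieces 3 + 3 + 3 (2 cuts) → ¢30 − ¢2 = ¢28.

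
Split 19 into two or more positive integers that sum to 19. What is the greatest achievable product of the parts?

Define prod[k] = max over 1≤i<k of i · max(k−i, prod[k−i]); the inner max lets the remainder stay uncut if that's better.
prod[2] = 1×max(1,0) = 1×1 = 1
prod[3] = max(1×2, 2×1) = 2
prod[4] = max(1×3, 2×2, 3×1) = 4
prod[5] = max(1×4, 2×3, 3×2, 4×1) = 6
prod[6] = max(1×6, 2×4, 3×3, 4×2, 5×1) = 9
prod[7] = max(1×9, 2×6, 3×4, 4×3, 5×2, 6×1) = 12
prod[8] = max(1×12, 2×9, 3×6, …, 6×2, 7×1) = 18
prod[9] = max(1×18, 2×12, 3×9, …, 7×2, 8×1) = 27
prod[10] = max(1×27, 2×18, 3×12, …, 8×2, 9×1) = 36
prod[11] = max(1×36, 2×27, 3×18, …, 9×2, 10×1) = 54
prod[12] = max(1×54, 2×36, 3×27, …, 10×2, 11×1) = 81
prod[13] = max(1×81, 2×54, 3×36, …, 11×2, 12×1) = 108
prod[14] = max(1×108, 2×81, 3×54, …, 12×2, 13×1) = 162
prod[15] = max(1×162, 2×108, 3×81, …, 13×2, 14×1) = 243
prod[16] = max(1×243, 2×162, 3×108, …, 14×2, 15×1) = 324
prod[17] = max(1×324, 2×243, 3×162, …, 15×2, 16×1) = 486
prod[18] = max(1×486, 2×324, 3×243, …, 16×2, 17×1) = 729
prod[19] = max(1×729, 2×486, 3×324, …, 17×2, 18×1) = 972
One optimal split: 3 + 3 + 3 + 3 + 3 + 2 + 2; product 3×3×3×3×3×2×2 = 972.

972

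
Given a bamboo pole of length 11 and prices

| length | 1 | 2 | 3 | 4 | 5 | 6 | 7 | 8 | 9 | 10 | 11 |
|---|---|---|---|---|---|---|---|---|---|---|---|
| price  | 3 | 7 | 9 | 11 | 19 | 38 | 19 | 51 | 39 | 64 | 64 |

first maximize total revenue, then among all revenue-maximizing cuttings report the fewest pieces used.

2

Consider every possible first cut. r[k] is the best of p[i]+r[k−i] over all sellable i≤k.
r[1] = 3
r[2] = max(3+3, 7+0) = 7
r[3] = max(3+7, 7+3, 9+0) = 10
r[4] = max(3+10, 7+7, 9+3, 11+0) = 14
r[5] = max(3+14, 7+10, 9+7, 11+3, 19+0) = 19
r[6] = max(3+19, 7+14, 9+10, 11+7, 19+3, 38+0) = 38
r[7] = max(3+38, 7+19, 9+14, …, 38+3, 19+0) = 41
r[8] = max(3+41, 7+38, 9+19, …, 19+3, 51+0) = 51
r[9] = max(3+51, 7+41, 9+38, …, 51+3, 39+0) = 54
r[10] = max(3+54, 7+51, 9+41, …, 39+3, 64+0) = 64
r[11] = max(3+64, 7+54, 9+51, …, 64+3, 64+0) = 67
Maximum revenue is $67.
Now minimize piece count subject to staying optimal: for each k, pieces[k] = 1 + min over i with p[i]+r[k−i]=r[k] of pieces[k−i].
pieces[8] = 1
pieces[9] = 2
pieces[10] = 1
pieces[11] = 2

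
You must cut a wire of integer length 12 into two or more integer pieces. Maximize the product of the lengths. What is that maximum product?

Define f[k] = max over 1≤i<k of i · max(k−i, f[k−i]); the inner max lets the remainder stay uncut if that's better.
f[2] = 1·max(1,0) = 1·1 = 1
f[3] = 1·max(2,1) = 1·2 = 2
f[4] = 2·max(2,1) = 2·2 = 4
f[5] = 2·max(3,2) = 2·3 = 6
f[6] = 3·max(3,2) = 3·3 = 9
f[7] = 2·max(5,6) = 2·6 = 12
f[8] = 2·max(6,9) = 2·9 = 18
f[9] = 3·max(6,9) = 3·9 = 27
f[10] = 2·max(8,18) = 2·18 = 36
f[11] = 2·max(9,27) = 2·27 = 54
f[12] = 3·max(9,27) = 3·27 = 81
One optimal split: 3 + 3 + 3 + 3; product 3·3·3·3 = 81.

81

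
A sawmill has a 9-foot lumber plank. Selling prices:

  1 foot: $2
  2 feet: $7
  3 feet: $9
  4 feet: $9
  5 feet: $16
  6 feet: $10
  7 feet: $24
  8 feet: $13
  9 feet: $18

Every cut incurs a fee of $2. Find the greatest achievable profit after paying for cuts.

29

Consider every possible first cut. r[k] is the best of p[i]+r[k−i] over all sellable i≤k, charging 2 whenever i<k.
r[1] = 2
r[2] = 7
r[3] = 9
r[4] = 12  (first piece 2, then r[2]=7)
r[5] = 16
r[6] = 17  (first piece 2, then r[4]=12)
r[7] = 24
r[8] = 24  (first piece 1, then r[7]=24)
r[9] = 29  (first piece 2, then r[7]=24)
One optimal plan: pieces 7 + 2 (1 cut) → $31 − $2 = $29.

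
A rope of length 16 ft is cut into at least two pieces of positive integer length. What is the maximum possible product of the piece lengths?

324

Fill f[k] for k=2..16: at each k try every first piece i and multiply by the better of (k−i) uncut or f[k−i].
Small cases: f[2]=1, f[3]=2, f[4]=4, f[5]=6, f[6]=9, f[7]=12, f[8]=18.
f[9] = max(1·18, 2·12, 3·9, …, 7·2, 8·1) = 27
f[10] = max(1·27, 2·18, 3·12, …, 8·2, 9·1) = 36
f[11] = max(1·36, 2·27, 3·18, …, 9·2, 10·1) = 54
f[12] = max(1·54, 2·36, 3·27, …, 10·2, 11·1) = 81
f[13] = max(1·81, 2·54, 3·36, …, 11·2, 12·1) = 108
f[14] = max(1·108, 2·81, 3·54, …, 12·2, 13·1) = 162
f[15] = max(1·162, 2·108, 3·81, …, 13·2, 14·1) = 243
f[16] = max(1·243, 2·162, 3·108, …, 14·2, 15·1) = 324
One optimal split: 3 + 3 + 3 + 3 + 2 + 2; product 3·3·3·3·2·2 = 324.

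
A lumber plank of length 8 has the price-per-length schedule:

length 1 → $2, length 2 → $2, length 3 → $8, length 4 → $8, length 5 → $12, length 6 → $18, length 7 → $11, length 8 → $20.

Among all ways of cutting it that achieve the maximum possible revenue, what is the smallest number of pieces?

Consider every possible first cut. r[k] is the best of p[i]+r[k−i] over all sellable i≤k.
r[1] = 2
r[2] = 4  (first piece 1, then r[1]=2)
r[3] = 8
r[4] = 10  (first piece 1, then r[3]=8)
r[5] = 12  (first piece 1, then r[4]=10)
r[6] = 18
r[7] = 20  (first piece 1, then r[6]=18)
r[8] = 22  (first piece 1, then r[7]=20)
Maximum revenue is $22.
Now minimize piece count subject to staying optimal: for each k, pieces[k] = 1 + min over i with p[i]+r[k−i]=r[k] of pieces[k−i].
pieces[5] = 1
pieces[6] = 1
pieces[7] = 2
pieces[8] = 3

3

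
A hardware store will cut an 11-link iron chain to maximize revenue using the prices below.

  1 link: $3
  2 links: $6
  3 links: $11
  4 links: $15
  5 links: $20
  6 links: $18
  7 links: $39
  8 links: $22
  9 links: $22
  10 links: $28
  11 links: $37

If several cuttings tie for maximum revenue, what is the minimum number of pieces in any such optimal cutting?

Build r[k] bottom-up: r[k] = max over allowed piece i of (p[i] + r[k−i]).
r[1] = 3
r[2] = max(3+3, 6+0) = 6
r[3] = max(3+6, 6+3, 11+0) = 11
r[4] = max(3+11, 6+6, 11+3, 15+0) = 15
r[5] = max(3+15, 6+11, 11+6, 15+3, 20+0) = 20
r[6] = max(3+20, 6+15, 11+11, 15+6, 20+3, 18+0) = 23
r[7] = max(3+23, 6+20, 11+15, …, 18+3, 39+0) = 39
r[8] = max(3+39, 6+23, 11+20, …, 39+3, 22+0) = 42
r[9] = max(3+42, 6+39, 11+23, …, 22+3, 22+0) = 45
r[10] = max(3+45, 6+42, 11+39, …, 22+3, 28+0) = 50
r[11] = max(3+50, 6+45, 11+42, …, 28+3, 37+0) = 54
Maximum revenue is $54.
Now minimize piece count subject to staying optimal: for each k, pieces[k] = 1 + min over i with p[i]+r[k−i]=r[k] of pieces[k−i].
pieces[8] = 2
pieces[9] = 2
pieces[10] = 2
pieces[11] = 2

2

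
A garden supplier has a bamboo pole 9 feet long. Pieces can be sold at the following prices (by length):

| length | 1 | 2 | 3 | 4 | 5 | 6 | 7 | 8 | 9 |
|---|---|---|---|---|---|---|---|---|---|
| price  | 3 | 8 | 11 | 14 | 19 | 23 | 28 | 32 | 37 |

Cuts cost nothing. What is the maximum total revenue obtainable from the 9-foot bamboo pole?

Consider every possible first cut. best[k] is the best of p[i]+best[k−i] over all sellable i≤k.
best[1] = 3
best[2] = max(3+3, 8+0) = 8
best[3] = max(3+8, 8+3, 11+0) = 11
best[4] = max(3+11, 8+8, 11+3, 14+0) = 16
best[5] = max(3+16, 8+11, 11+8, 14+3, 19+0) = 19
best[6] = max(3+19, 8+16, 11+11, 14+8, 19+3, 23+0) = 24
best[7] = max(3+24, 8+19, 11+16, …, 23+3, 28+0) = 28
best[8] = max(3+28, 8+24, 11+19, …, 28+3, 32+0) = 32
best[9] = max(3+32, 8+28, 11+24, …, 32+3, 37+0) = 37
Best is to sell the whole 9-foot piece uncut for $37.

37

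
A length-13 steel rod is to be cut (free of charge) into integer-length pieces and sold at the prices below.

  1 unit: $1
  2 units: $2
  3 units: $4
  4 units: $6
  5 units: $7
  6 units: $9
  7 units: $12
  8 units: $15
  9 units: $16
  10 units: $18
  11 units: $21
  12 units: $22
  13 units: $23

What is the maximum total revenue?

23

Consider every possible first cut. best[k] is the best of p[i]+best[k−i] over all sellable i≤k.
best[1] = 1
best[2] = 2  (first piece 1, then best[1]=1)
best[3] = 4
best[4] = 6
best[5] = 7  (first piece 1, then best[4]=6)
best[6] = 9
best[7] = 12
best[8] = 15
best[9] = 16  (first piece 1, then best[8]=15)
best[10] = 18
best[11] = 21
best[12] = 22  (first piece 1, then best[11]=21)
best[13] = 23  (first piece 1, then best[12]=22)
One optimal cutting: 11 + 1 + 1 → $21 + $1 + $1 = $23.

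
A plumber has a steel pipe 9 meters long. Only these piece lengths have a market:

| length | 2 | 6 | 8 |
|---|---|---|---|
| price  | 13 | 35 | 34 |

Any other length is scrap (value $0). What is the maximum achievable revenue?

52

Let f[k] be the best obtainable value from length k. For each k, try every first piece i and keep the best of price[i] + f[k−i].
f[1] = 0
f[2] = 13
f[3] = 13
f[4] = 26  (first piece 2, then f[2]=13)
f[5] = 26
f[6] = 39  (first piece 2, then f[4]=26)
f[7] = 39
f[8] = 52  (first piece 2, then f[6]=39)
f[9] = 52
One optimal cutting: pieces 2 + 2 + 2 + 2 with 1 meter of scrap → $52.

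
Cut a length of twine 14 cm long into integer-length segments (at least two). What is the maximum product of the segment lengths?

Fill prod[k] for k=2..14: at each k try every first piece i and multiply by the better of (k−i) uncut or prod[k−i].
prod[2] = 1×max(1,0) = 1×1 = 1
prod[3] = 1×max(2,1) = 1×2 = 2
prod[4] = 2×max(2,1) = 2×2 = 4
prod[5] = 2×max(3,2) = 2×3 = 6
prod[6] = 3×max(3,2) = 3×3 = 9
prod[7] = 2×max(5,6) = 2×6 = 12
prod[8] = 2×max(6,9) = 2×9 = 18
prod[9] = 3×max(6,9) = 3×9 = 27
prod[10] = 2×max(8,18) = 2×18 = 36
prod[11] = 2×max(9,27) = 2×27 = 54
prod[12] = 3×max(9,27) = 3×27 = 81
prod[13] = 2×max(11,54) = 2×54 = 108
prod[14] = 2×max(12,81) = 2×81 = 162
One optimal split: 3 + 3 + 3 + 3 + 2; product 3×3×3×3×2 = 162.

162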